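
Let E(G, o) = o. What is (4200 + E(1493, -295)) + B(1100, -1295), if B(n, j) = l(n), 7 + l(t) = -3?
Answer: 3895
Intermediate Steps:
l(t) = -10 (l(t) = -7 - 3 = -10)
B(n, j) = -10
(4200 + E(1493, -295)) + B(1100, -1295) = (4200 - 295) - 10 = 3905 - 10 = 3895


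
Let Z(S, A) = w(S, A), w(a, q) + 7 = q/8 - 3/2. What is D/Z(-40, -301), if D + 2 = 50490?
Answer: -403904/369 ≈ -1094.6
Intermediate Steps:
D = 50488 (D = -2 + 50490 = 50488)
w(a, q) = -17/2 + q/8 (w(a, q) = -7 + (q/8 - 3/2) = -7 + (-3/2 + q/8) = -17/2 + q/8)
Z(S, A) = -17/2 + A/8
D/Z(-40, -301) = 50488/(-17/2 + (1/8)*(-301)) = 50488/(-17/2 - 301/8) = 50488/(-369/8) = 50488*(-8/369) = -403904/369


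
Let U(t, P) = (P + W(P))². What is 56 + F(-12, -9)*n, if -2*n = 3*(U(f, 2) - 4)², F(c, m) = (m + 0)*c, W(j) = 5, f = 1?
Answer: -327994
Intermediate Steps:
U(t, P) = (5 + P)² (U(t, P) = (P + 5)² = (5 + P)²)
F(c, m) = c*m (F(c, m) = m*c = c*m)
n = -6075/2 (n = -3*((5 + 2)² - 4)²/2 = -3*(7² - 4)²/2 = -3*(49 - 4)²/2 = -3*45²/2 = -3*2025/2 = -½*6075 = -6075/2 ≈ -3037.5)
56 + F(-12, -9)*n = 56 - 12*(-9)*(-6075/2) = 56 + 108*(-6075/2) = 56 - 328050 = -327994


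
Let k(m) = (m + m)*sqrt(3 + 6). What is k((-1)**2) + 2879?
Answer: 2885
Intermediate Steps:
k(m) = 6*m (k(m) = (2*m)*sqrt(9) = (2*m)*3 = 6*m)
k((-1)**2) + 2879 = 6*(-1)**2 + 2879 = 6*1 + 2879 = 6 + 2879 = 2885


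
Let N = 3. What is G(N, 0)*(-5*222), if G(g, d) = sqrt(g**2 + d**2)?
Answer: -3330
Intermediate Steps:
G(g, d) = sqrt(d**2 + g**2)
G(N, 0)*(-5*222) = sqrt(0**2 + 3**2)*(-5*222) = sqrt(0 + 9)*(-1110) = sqrt(9)*(-1110) = 3*(-1110) = -3330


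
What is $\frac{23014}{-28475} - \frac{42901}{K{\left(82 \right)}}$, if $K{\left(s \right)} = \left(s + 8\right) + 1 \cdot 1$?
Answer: $- \frac{1223700249}{2591225} \approx -472.25$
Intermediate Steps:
$K{\left(s \right)} = 9 + s$ ($K{\left(s \right)} = \left(8 + s\right) + 1 = 9 + s$)
$\frac{23014}{-28475} - \frac{42901}{K{\left(82 \right)}} = \frac{23014}{-28475} - \frac{42901}{9 + 82} = 23014 \left(- \frac{1}{28475}\right) - \frac{42901}{91} = - \frac{23014}{28475} - \frac{42901}{91} = - \frac{1223700249}{2591225}$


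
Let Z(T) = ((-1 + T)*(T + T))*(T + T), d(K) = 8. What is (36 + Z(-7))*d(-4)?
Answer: -12256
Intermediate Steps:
Z(T) = 4*T²*(-1 + T) (Z(T) = ((-1 + T)*(2*T))*(2*T) = (2*T*(-1 + T))*(2*T) = 4*T²*(-1 + T))
(36 + Z(-7))*d(-4) = (36 + 4*(-7)²*(-1 - 7))*8 = (36 + 4*49*(-8))*8 = (36 - 1568)*8 = -1532*8 = -12256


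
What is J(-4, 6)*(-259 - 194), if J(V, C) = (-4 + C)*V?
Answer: 3624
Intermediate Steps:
J(V, C) = V*(-4 + C)
J(-4, 6)*(-259 - 194) = (-4*(-4 + 6))*(-259 - 194) = -4*2*(-453) = -8*(-453) = 3624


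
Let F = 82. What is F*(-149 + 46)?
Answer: -8446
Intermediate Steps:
F*(-149 + 46) = 82*(-149 + 46) = 82*(-103) = -8446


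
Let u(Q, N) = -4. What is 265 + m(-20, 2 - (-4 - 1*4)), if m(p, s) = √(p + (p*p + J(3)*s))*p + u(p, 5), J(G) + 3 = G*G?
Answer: 261 - 40*√110 ≈ -158.52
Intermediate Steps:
J(G) = -3 + G² (J(G) = -3 + G*G = -3 + G²)
m(p, s) = -4 + p*√(p + p² + 6*s) (m(p, s) = √(p + (p*p + (-3 + 3²)*s))*p - 4 = √(p + (p² + (-3 + 9)*s))*p - 4 = √(p + (p² + 6*s))*p - 4 = √(p + p² + 6*s)*p - 4 = p*√(p + p² + 6*s) - 4 = -4 + p*√(p + p² + 6*s))
265 + m(-20, 2 - (-4 - 1*4)) = 265 + (-4 - 20*√(-20 + (-20)² + 6*(2 - (-4 - 1*4)))) = 265 + (-4 - 20*√(-20 + 400 + 6*(2 - (-4 - 4)))) = 265 + (-4 - 20*√(-20 + 400 + 6*(2 - 1*(-8)))) = 265 + (-4 - 20*√(-20 + 400 + 6*(2 + 8))) = 265 + (-4 - 20*√(-20 + 400 + 6*10)) = 265 + (-4 - 20*√(-20 + 400 + 60)) = 265 + (-4 - 40*√110) = 261 - 40*√110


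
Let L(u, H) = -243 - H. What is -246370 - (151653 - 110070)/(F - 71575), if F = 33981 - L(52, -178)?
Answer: -9245978147/37529 ≈ -2.4637e+5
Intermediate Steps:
F = 34046 (F = 33981 - (-243 - 1*(-178)) = 33981 - (-243 + 178) = 33981 - 1*(-65) = 33981 + 65 = 34046)
-246370 - (151653 - 110070)/(F - 71575) = -246370 - (151653 - 110070)/(34046 - 71575) = -246370 - 41583/(-37529) = -246370 - 41583*(-1)/37529 = -246370 - 1*(-41583/37529) = -246370 + 41583/37529 = -9245978147/37529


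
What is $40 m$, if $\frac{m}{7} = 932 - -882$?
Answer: $507920$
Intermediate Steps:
$m = 12698$ ($m = 7 \left(932 - -882\right) = 7 \left(932 + 882\right) = 7 \cdot 1814 = 12698$)
$40 m = 40 \cdot 12698 = 507920$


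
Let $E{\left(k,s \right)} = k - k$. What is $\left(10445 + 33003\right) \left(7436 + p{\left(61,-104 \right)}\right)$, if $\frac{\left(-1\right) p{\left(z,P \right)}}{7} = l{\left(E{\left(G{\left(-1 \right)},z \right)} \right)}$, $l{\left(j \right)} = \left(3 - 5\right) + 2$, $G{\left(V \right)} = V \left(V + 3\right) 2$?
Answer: $323079328$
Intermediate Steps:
$G{\left(V \right)} = 2 V \left(3 + V\right)$ ($G{\left(V \right)} = V \left(3 + V\right) 2 = 2 V \left(3 + V\right)$)
$E{\left(k,s \right)} = 0$
$l{\left(j \right)} = 0$ ($l{\left(j \right)} = -2 + 2 = 0$)
$p{\left(z,P \right)} = 0$ ($p{\left(z,P \right)} = \left(-7\right) 0 = 0$)
$\left(10445 + 33003\right) \left(7436 + p{\left(61,-104 \right)}\right) = \left(10445 + 33003\right) \left(7436 + 0\right) = 43448 \cdot 7436 = 323079328$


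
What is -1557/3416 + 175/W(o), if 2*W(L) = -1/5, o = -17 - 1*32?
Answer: -5979557/3416 ≈ -1750.5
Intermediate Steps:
o = -49 (o = -17 - 32 = -49)
W(L) = -⅒ (W(L) = (-1/5)/2 = (-1*⅕)/2 = (½)*(-⅕) = -⅒)
-1557/3416 + 175/W(o) = -1557/3416 + 175/(-⅒) = -1557*1/3416 + 175*(-10) = -1557/3416 - 1750 = -5979557/3416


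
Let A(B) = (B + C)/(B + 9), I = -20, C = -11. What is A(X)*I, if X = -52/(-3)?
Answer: -380/79 ≈ -4.8101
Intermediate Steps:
X = 52/3 (X = -52*(-⅓) = 52/3 ≈ 17.333)
A(B) = (-11 + B)/(9 + B) (A(B) = (B - 11)/(B + 9) = (-11 + B)/(9 + B))
A(X)*I = ((-11 + 52/3)/(9 + 52/3))*(-20) = ((19/3)/(79/3))*(-20) = ((3/79)*(19/3))*(-20) = (19/79)*(-20) = -380/79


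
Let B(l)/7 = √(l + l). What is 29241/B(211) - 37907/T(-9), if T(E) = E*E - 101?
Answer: 37907/20 + 29241*√422/2954 ≈ 2098.7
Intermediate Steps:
T(E) = -101 + E² (T(E) = E² - 101 = -101 + E²)
B(l) = 7*√2*√l (B(l) = 7*√(l + l) = 7*√(2*l) = 7*(√2*√l) = 7*√2*√l)
29241/B(211) - 37907/T(-9) = 29241/((7*√2*√211)) - 37907/(-101 + (-9)²) = 29241/((7*√422)) - 37907/(-101 + 81) = 29241*(√422/2954) - 37907/(-20) = 29241*√422/2954 - 37907*(-1/20) = 29241*√422/2954 + 37907/20 = 37907/20 + 29241*√422/2954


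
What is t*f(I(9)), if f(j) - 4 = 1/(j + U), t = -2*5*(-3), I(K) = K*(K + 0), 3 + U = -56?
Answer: 1335/11 ≈ 121.36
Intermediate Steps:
U = -59 (U = -3 - 56 = -59)
I(K) = K² (I(K) = K*K = K²)
t = 30 (t = -10*(-3) = 30)
f(j) = 4 + 1/(-59 + j) (f(j) = 4 + 1/(j - 59) = 4 + 1/(-59 + j))
t*f(I(9)) = 30*((-235 + 4*9²)/(-59 + 9²)) = 30*((-235 + 4*81)/(-59 + 81)) = 30*((-235 + 324)/22) = 30*((1/22)*89) = 30*(89/22) = 1335/11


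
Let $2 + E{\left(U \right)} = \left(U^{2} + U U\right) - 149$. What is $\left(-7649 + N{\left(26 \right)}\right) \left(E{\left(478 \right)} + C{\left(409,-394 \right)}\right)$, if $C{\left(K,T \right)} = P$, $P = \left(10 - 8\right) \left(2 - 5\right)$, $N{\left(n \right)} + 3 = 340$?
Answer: $-3340202032$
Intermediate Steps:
$N{\left(n \right)} = 337$ ($N{\left(n \right)} = -3 + 340 = 337$)
$E{\left(U \right)} = -151 + 2 U^{2}$ ($E{\left(U \right)} = -2 - \left(149 - U^{2} - U U\right) = -2 + \left(\left(U^{2} + U^{2}\right) - 149\right) = -2 + \left(2 U^{2} - 149\right) = -2 + \left(-149 + 2 U^{2}\right) = -151 + 2 U^{2}$)
$P = -6$ ($P = 2 \left(2 - 5\right) = 2 \left(-3\right) = -6$)
$C{\left(K,T \right)} = -6$
$\left(-7649 + N{\left(26 \right)}\right) \left(E{\left(478 \right)} + C{\left(409,-394 \right)}\right) = \left(-7649 + 337\right) \left(\left(-151 + 2 \cdot 478^{2}\right) - 6\right) = - 7312 \left(\left(-151 + 2 \cdot 228484\right) - 6\right) = - 7312 \left(\left(-151 + 456968\right) - 6\right) = - 7312 \left(456817 - 6\right) = \left(-7312\right) 456811 = -3340202032$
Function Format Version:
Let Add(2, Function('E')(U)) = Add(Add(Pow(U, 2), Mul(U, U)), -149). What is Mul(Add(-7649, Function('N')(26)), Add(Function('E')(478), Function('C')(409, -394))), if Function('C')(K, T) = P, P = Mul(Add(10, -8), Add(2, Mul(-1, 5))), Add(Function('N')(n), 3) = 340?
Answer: -3340202032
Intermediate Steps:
Function('N')(n) = 337 (Function('N')(n) = Add(-3, 340) = 337)
Function('E')(U) = Add(-151, Mul(2, Pow(U, 2))) (Function('E')(U) = Add(-2, Add(Add(Pow(U, 2), Mul(U, U)), -149)) = Add(-2, Add(Add(Pow(U, 2), Pow(U, 2)), -149)) = Add(-2, Add(Mul(2, Pow(U, 2)), -149)) = Add(-2, Add(-149, Mul(2, Pow(U, 2)))) = Add(-151, Mul(2, Pow(U, 2))))
P = -6 (P = Mul(2, Add(2, -5)) = Mul(2, -3) = -6)
Function('C')(K, T) = -6
Mul(Add(-7649, Function('N')(26)), Add(Function('E')(478), Function('C')(409, -394))) = Mul(Add(-7649, 337), Add(Add(-151, Mul(2, Pow(478, 2))), -6)) = Mul(-7312, Add(Add(-151, Mul(2, 228484)), -6)) = Mul(-7312, Add(Add(-151, 456968), -6)) = Mul(-7312, Add(456817, -6)) = Mul(-7312, 456811) = -3340202032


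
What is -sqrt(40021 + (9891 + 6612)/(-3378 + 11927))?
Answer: -16*sqrt(11426140303)/8549 ≈ -200.06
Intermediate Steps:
-sqrt(40021 + (9891 + 6612)/(-3378 + 11927)) = -sqrt(40021 + 16503/8549) = -sqrt(342156032/8549) = -16*sqrt(11426140303)/8549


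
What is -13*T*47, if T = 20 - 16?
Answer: -2444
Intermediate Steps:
T = 4
-13*T*47 = -13*4*47 = -52*47 = -2444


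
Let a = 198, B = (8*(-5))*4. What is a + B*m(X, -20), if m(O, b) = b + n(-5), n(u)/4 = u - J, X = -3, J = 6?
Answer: 10438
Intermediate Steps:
B = -160 (B = -40*4 = -160)
n(u) = -24 + 4*u (n(u) = 4*(u - 1*6) = 4*(u - 6) = 4*(-6 + u) = -24 + 4*u)
m(O, b) = -44 + b (m(O, b) = b + (-24 + 4*(-5)) = b + (-24 - 20) = b - 44 = -44 + b)
a + B*m(X, -20) = 198 - 160*(-44 - 20) = 198 - 160*(-64) = 198 + 10240 = 10438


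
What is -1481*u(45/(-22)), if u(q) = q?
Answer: 66645/22 ≈ 3029.3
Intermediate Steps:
-1481*u(45/(-22)) = -66645/(-22) = -66645*(-1)/22 = -1481*(-45/22) = 66645/22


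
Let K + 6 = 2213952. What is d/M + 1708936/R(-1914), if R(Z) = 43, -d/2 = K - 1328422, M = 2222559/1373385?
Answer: -33597337161472/31856679 ≈ -1.0546e+6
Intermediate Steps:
K = 2213946 (K = -6 + 2213952 = 2213946)
M = 740853/457795 (M = 2222559*(1/1373385) = 740853/457795 ≈ 1.6183)
d = -1771048 (d = -2*(2213946 - 1328422) = -2*885524 = -1771048)
d/M + 1708936/R(-1914) = -1771048/740853/457795 + 1708936/43 = -1771048*457795/740853 + 1708936*(1/43) = -810776919160/740853 + 1708936/43 = -33597337161472/31856679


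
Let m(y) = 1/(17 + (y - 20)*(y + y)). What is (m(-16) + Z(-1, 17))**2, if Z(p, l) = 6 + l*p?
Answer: 165328164/1366561 ≈ 120.98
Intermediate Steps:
m(y) = 1/(17 + 2*y*(-20 + y)) (m(y) = 1/(17 + (-20 + y)*(2*y)) = 1/(17 + 2*y*(-20 + y)))
(m(-16) + Z(-1, 17))**2 = (1/(17 - 40*(-16) + 2*(-16)**2) + (6 + 17*(-1)))**2 = (1/(17 + 640 + 2*256) + (6 - 17))**2 = (1/(17 + 640 + 512) - 11)**2 = (1/1169 - 11)**2 = (-12858/1169)**2 = 165328164/1366561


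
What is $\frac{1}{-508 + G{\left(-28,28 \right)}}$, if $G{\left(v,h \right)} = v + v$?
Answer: $- \frac{1}{564} \approx -0.0017731$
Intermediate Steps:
$G{\left(v,h \right)} = 2 v$
$\frac{1}{-508 + G{\left(-28,28 \right)}} = \frac{1}{-508 + 2 \left(-28\right)} = \frac{1}{-508 - 56} = \frac{1}{-564} = - \frac{1}{564}$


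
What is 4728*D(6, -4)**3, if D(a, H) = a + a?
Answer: 8169984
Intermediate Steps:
D(a, H) = 2*a
4728*D(6, -4)**3 = 4728*(2*6)**3 = 4728*12**3 = 4728*1728 = 8169984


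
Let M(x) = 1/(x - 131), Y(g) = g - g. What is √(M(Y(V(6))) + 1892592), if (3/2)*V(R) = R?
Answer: √32478771181/131 ≈ 1375.7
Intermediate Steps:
V(R) = 2*R/3
Y(g) = 0
M(x) = 1/(-131 + x)
√(M(Y(V(6))) + 1892592) = √(1/(-131 + 0) + 1892592) = √(1/(-131) + 1892592) = √(-1/131 + 1892592) = √(247929551/131) = √32478771181/131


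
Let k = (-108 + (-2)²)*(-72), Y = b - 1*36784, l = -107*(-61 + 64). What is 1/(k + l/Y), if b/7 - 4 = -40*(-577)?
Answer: 124804/934532031 ≈ 0.00013355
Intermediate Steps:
b = 161588 (b = 28 + 7*(-40*(-577)) = 28 + 7*23080 = 28 + 161560 = 161588)
l = -321 (l = -107*3 = -321)
Y = 124804 (Y = 161588 - 1*36784 = 161588 - 36784 = 124804)
k = 7488 (k = (-108 + 4)*(-72) = -104*(-72) = 7488)
1/(k + l/Y) = 1/(7488 - 321/124804) = 1/(934532031/124804) = 124804/934532031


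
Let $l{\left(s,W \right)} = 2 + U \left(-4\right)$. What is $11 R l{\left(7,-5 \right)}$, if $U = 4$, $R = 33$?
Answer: $-5082$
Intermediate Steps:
$l{\left(s,W \right)} = -14$ ($l{\left(s,W \right)} = 2 + 4 \left(-4\right) = 2 - 16 = -14$)
$11 R l{\left(7,-5 \right)} = 11 \cdot 33 \left(-14\right) = 363 \left(-14\right) = -5082$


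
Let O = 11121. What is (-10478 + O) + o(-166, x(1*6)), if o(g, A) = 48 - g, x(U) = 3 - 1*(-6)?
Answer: 857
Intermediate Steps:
x(U) = 9 (x(U) = 3 + 6 = 9)
(-10478 + O) + o(-166, x(1*6)) = (-10478 + 11121) + (48 - 1*(-166)) = 643 + (48 + 166) = 643 + 214 = 857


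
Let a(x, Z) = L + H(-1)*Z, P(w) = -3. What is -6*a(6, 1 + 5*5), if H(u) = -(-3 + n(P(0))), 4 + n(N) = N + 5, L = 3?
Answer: -798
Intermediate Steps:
n(N) = 1 + N (n(N) = -4 + (N + 5) = -4 + (5 + N) = 1 + N)
H(u) = 5 (H(u) = -(-3 + (1 - 3)) = -(-3 - 2) = -1*(-5) = 5)
a(x, Z) = 3 + 5*Z
-6*a(6, 1 + 5*5) = -6*(3 + 5*(1 + 5*5)) = -6*(3 + 5*(1 + 25)) = -6*(3 + 5*26) = -6*(3 + 130) = -6*133 = -798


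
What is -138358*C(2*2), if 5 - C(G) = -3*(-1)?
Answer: -276716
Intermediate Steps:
C(G) = 2 (C(G) = 5 - (-3)*(-1) = 5 - 1*3 = 5 - 3 = 2)
-138358*C(2*2) = -138358*2 = -276716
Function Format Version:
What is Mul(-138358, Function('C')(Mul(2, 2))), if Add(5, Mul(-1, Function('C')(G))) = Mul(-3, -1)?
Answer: -276716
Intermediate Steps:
Function('C')(G) = 2 (Function('C')(G) = Add(5, Mul(-1, Mul(-3, -1))) = Add(5, Mul(-1, 3)) = Add(5, -3) = 2)
Mul(-138358, Function('C')(Mul(2, 2))) = Mul(-138358, 2) = -276716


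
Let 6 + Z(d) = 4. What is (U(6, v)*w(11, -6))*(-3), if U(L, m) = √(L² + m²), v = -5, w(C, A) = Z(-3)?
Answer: 6*√61 ≈ 46.862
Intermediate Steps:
Z(d) = -2 (Z(d) = -6 + 4 = -2)
w(C, A) = -2
(U(6, v)*w(11, -6))*(-3) = (√(6² + (-5)²)*(-2))*(-3) = (√(36 + 25)*(-2))*(-3) = (√61*(-2))*(-3) = -2*√61*(-3) = 6*√61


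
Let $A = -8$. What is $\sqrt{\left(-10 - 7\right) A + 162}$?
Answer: $\sqrt{298} \approx 17.263$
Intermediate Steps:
$\sqrt{\left(-10 - 7\right) A + 162} = \sqrt{\left(-10 - 7\right) \left(-8\right) + 162} = \sqrt{\left(-17\right) \left(-8\right) + 162} = \sqrt{136 + 162} = \sqrt{298}$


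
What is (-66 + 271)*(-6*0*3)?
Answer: 0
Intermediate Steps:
(-66 + 271)*(-6*0*3) = 205*(0*3) = 205*0 = 0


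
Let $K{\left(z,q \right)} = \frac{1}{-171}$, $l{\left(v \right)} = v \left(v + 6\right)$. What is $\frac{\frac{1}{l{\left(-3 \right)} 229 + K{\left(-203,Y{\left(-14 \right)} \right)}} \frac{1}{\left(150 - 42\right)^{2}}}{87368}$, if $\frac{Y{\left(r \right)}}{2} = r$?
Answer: $- \frac{19}{39905497552896} \approx -4.7613 \cdot 10^{-13}$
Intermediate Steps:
$Y{\left(r \right)} = 2 r$
$l{\left(v \right)} = v \left(6 + v\right)$
$K{\left(z,q \right)} = - \frac{1}{171}$
$\frac{\frac{1}{l{\left(-3 \right)} 229 + K{\left(-203,Y{\left(-14 \right)} \right)}} \frac{1}{\left(150 - 42\right)^{2}}}{87368} = \frac{\frac{1}{- 3 \left(6 - 3\right) 229 - \frac{1}{171}} \frac{1}{\left(150 - 42\right)^{2}}}{87368} = \frac{1}{\left(\left(-3\right) 3 \cdot 229 - \frac{1}{171}\right) 108^{2}} \cdot \frac{1}{87368} = \frac{1}{\left(\left(-9\right) 229 - \frac{1}{171}\right) 11664} \cdot \frac{1}{87368} = \frac{1}{-2061 - \frac{1}{171}} \cdot \frac{1}{11664} \cdot \frac{1}{87368} = \frac{1}{- \frac{352432}{171}} \cdot \frac{1}{11664} \cdot \frac{1}{87368} = \left(- \frac{171}{352432}\right) \frac{1}{11664} \cdot \frac{1}{87368} = \left(- \frac{19}{456751872}\right) \frac{1}{87368} = - \frac{19}{39905497552896}$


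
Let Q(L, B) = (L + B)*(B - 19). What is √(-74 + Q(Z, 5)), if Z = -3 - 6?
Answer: 3*I*√2 ≈ 4.2426*I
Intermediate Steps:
Z = -9
Q(L, B) = (-19 + B)*(B + L) (Q(L, B) = (B + L)*(-19 + B) = (-19 + B)*(B + L))
√(-74 + Q(Z, 5)) = √(-74 + (5² - 19*5 - 19*(-9) + 5*(-9))) = √(-74 + (25 - 95 + 171 - 45)) = √(-74 + 56) = √(-18) = 3*I*√2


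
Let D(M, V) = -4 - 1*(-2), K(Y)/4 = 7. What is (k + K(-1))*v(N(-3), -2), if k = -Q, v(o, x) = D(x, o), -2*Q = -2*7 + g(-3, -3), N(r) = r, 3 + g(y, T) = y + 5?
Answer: -41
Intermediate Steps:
g(y, T) = 2 + y (g(y, T) = -3 + (y + 5) = -3 + (5 + y) = 2 + y)
K(Y) = 28 (K(Y) = 4*7 = 28)
D(M, V) = -2 (D(M, V) = -4 + 2 = -2)
Q = 15/2 (Q = -(-2*7 + (2 - 3))/2 = -(-14 - 1)/2 = -½*(-15) = 15/2 ≈ 7.5000)
v(o, x) = -2
k = -15/2 (k = -1*15/2 = -15/2 ≈ -7.5000)
(k + K(-1))*v(N(-3), -2) = (-15/2 + 28)*(-2) = (41/2)*(-2) = -41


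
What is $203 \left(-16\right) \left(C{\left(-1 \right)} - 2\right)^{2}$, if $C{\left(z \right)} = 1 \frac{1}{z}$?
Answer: $-29232$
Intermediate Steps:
$C{\left(z \right)} = \frac{1}{z}$
$203 \left(-16\right) \left(C{\left(-1 \right)} - 2\right)^{2} = 203 \left(-16\right) \left(\frac{1}{-1} - 2\right)^{2} = - 3248 \left(-1 - 2\right)^{2} = - 3248 \left(-3\right)^{2} = \left(-3248\right) 9 = -29232$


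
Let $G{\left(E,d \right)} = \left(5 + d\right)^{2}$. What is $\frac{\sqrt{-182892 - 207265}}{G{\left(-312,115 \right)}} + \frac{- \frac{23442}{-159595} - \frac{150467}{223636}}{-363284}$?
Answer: $\frac{18771305753}{12966037330687280} + \frac{i \sqrt{390157}}{14400} \approx 1.4477 \cdot 10^{-6} + 0.043377 i$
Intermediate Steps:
$\frac{\sqrt{-182892 - 207265}}{G{\left(-312,115 \right)}} + \frac{- \frac{23442}{-159595} - \frac{150467}{223636}}{-363284} = \frac{\sqrt{-182892 - 207265}}{\left(5 + 115\right)^{2}} + \frac{- \frac{23442}{-159595} - \frac{150467}{223636}}{-363284} = \frac{\sqrt{-390157}}{120^{2}} + \left(\left(-23442\right) \left(- \frac{1}{159595}\right) - \frac{150467}{223636}\right) \left(- \frac{1}{363284}\right) = \frac{i \sqrt{390157}}{14400} + \left(\frac{23442}{159595} - \frac{150467}{223636}\right) \left(- \frac{1}{363284}\right) = i \sqrt{390157} \cdot \frac{1}{14400} - - \frac{18771305753}{12966037330687280} = \frac{i \sqrt{390157}}{14400} + \frac{18771305753}{12966037330687280} = \frac{18771305753}{12966037330687280} + \frac{i \sqrt{390157}}{14400}$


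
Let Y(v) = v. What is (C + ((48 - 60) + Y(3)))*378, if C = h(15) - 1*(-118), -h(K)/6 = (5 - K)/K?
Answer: 42714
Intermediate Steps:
h(K) = -6*(5 - K)/K
C = 122 (C = (6 - 30/15) - 1*(-118) = (6 - 30*1/15) + 118 = (6 - 2) + 118 = 4 + 118 = 122)
(C + ((48 - 60) + Y(3)))*378 = (122 + ((48 - 60) + 3))*378 = (122 + (-12 + 3))*378 = (122 - 9)*378 = 113*378 = 42714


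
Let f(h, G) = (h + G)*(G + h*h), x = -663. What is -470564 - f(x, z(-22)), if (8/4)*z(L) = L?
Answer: 295791528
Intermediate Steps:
z(L) = L/2
f(h, G) = (G + h)*(G + h**2)
-470564 - f(x, z(-22)) = -470564 - (((1/2)*(-22))**2 + (-663)**3 + ((1/2)*(-22))*(-663) + ((1/2)*(-22))*(-663)**2) = -470564 - ((-11)**2 - 291434247 - 11*(-663) - 11*439569) = -470564 - (121 - 291434247 + 7293 - 4835259) = -470564 - 1*(-296262092) = -470564 + 296262092 = 295791528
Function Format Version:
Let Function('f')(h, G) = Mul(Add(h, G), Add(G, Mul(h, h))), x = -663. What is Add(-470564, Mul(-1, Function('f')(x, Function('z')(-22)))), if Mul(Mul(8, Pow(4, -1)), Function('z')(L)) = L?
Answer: 295791528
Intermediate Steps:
Function('z')(L) = Mul(Rational(1, 2), L)
Function('f')(h, G) = Mul(Add(G, h), Add(G, Pow(h, 2)))
Add(-470564, Mul(-1, Function('f')(x, Function('z')(-22)))) = Add(-470564, Mul(-1, Add(Pow(Mul(Rational(1, 2), -22), 2), Pow(-663, 3), Mul(Mul(Rational(1, 2), -22), -663), Mul(Mul(Rational(1, 2), -22), Pow(-663, 2))))) = Add(-470564, Mul(-1, Add(Pow(-11, 2), -291434247, Mul(-11, -663), Mul(-11, 439569)))) = Add(-470564, Mul(-1, Add(121, -291434247, 7293, -4835259))) = Add(-470564, Mul(-1, -296262092)) = Add(-470564, 296262092) = 295791528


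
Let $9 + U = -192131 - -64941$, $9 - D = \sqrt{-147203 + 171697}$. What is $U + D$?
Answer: $-127190 - \sqrt{24494} \approx -1.2735 \cdot 10^{5}$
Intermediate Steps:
$D = 9 - \sqrt{24494}$ ($D = 9 - \sqrt{-147203 + 171697} = 9 - \sqrt{24494} \approx -147.51$)
$U = -127199$ ($U = -9 - 127190 = -127199$)
$U + D = -127199 + \left(9 - \sqrt{24494}\right) = -127190 - \sqrt{24494}$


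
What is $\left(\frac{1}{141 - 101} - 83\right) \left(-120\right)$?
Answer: $9957$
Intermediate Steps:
$\left(\frac{1}{141 - 101} - 83\right) \left(-120\right) = \left(\frac{1}{40} - 83\right) \left(-120\right) = \left(- \frac{3319}{40}\right) \left(-120\right) = 9957$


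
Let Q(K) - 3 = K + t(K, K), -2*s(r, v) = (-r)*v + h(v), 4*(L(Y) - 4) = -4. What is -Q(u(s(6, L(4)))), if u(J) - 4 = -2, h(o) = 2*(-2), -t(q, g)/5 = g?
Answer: 5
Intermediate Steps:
t(q, g) = -5*g
h(o) = -4
L(Y) = 3 (L(Y) = 4 + (¼)*(-4) = 4 - 1 = 3)
s(r, v) = 2 + r*v/2 (s(r, v) = -((-r)*v - 4)/2 = -(-r*v - 4)/2 = -(-4 - r*v)/2 = 2 + r*v/2)
u(J) = 2 (u(J) = 4 - 2 = 2)
Q(K) = 3 - 4*K (Q(K) = 3 + (K - 5*K) = 3 - 4*K)
-Q(u(s(6, L(4)))) = -(3 - 4*2) = -(3 - 8) = -1*(-5) = 5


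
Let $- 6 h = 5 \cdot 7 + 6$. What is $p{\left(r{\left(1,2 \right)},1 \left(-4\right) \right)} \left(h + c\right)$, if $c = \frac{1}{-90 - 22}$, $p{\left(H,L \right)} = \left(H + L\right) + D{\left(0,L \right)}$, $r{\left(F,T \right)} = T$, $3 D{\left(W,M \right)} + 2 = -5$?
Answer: $\frac{29887}{1008} \approx 29.65$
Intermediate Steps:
$D{\left(W,M \right)} = - \frac{7}{3}$ ($D{\left(W,M \right)} = - \frac{2}{3} + \frac{1}{3} \left(-5\right) = - \frac{2}{3} - \frac{5}{3} = - \frac{7}{3}$)
$p{\left(H,L \right)} = - \frac{7}{3} + H + L$ ($p{\left(H,L \right)} = \left(H + L\right) - \frac{7}{3} = - \frac{7}{3} + H + L$)
$c = - \frac{1}{112}$ ($c = \frac{1}{-112} = - \frac{1}{112} \approx -0.0089286$)
$h = - \frac{41}{6}$ ($h = - \frac{5 \cdot 7 + 6}{6} = - \frac{35 + 6}{6} = \left(- \frac{1}{6}\right) 41 = - \frac{41}{6} \approx -6.8333$)
$p{\left(r{\left(1,2 \right)},1 \left(-4\right) \right)} \left(h + c\right) = \left(- \frac{7}{3} + 2 + 1 \left(-4\right)\right) \left(- \frac{41}{6} - \frac{1}{112}\right) = \left(- \frac{7}{3} + 2 - 4\right) \left(- \frac{2299}{336}\right) = \left(- \frac{13}{3}\right) \left(- \frac{2299}{336}\right) = \frac{29887}{1008}$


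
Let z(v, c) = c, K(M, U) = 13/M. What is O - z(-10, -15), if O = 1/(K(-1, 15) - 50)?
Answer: 944/63 ≈ 14.984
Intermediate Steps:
O = -1/63 (O = 1/(13/(-1) - 50) = 1/(13*(-1) - 50) = 1/(-13 - 50) = 1/(-63) = -1/63 ≈ -0.015873)
O - z(-10, -15) = -1/63 - 1*(-15) = -1/63 + 15 = 944/63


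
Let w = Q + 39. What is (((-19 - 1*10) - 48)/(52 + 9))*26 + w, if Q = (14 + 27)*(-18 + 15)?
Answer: -7126/61 ≈ -116.82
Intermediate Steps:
Q = -123 (Q = 41*(-3) = -123)
w = -84 (w = -123 + 39 = -84)
(((-19 - 1*10) - 48)/(52 + 9))*26 + w = (((-19 - 1*10) - 48)/(52 + 9))*26 - 84 = (((-19 - 10) - 48)/61)*26 - 84 = ((-29 - 48)*(1/61))*26 - 84 = -77*1/61*26 - 84 = -77/61*26 - 84 = -2002/61 - 84 = -7126/61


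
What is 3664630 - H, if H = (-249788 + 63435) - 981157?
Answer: 4832140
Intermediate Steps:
H = -1167510 (H = -186353 - 981157 = -1167510)
3664630 - H = 3664630 - 1*(-1167510) = 3664630 + 1167510 = 4832140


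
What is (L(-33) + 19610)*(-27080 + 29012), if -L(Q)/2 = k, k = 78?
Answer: 37585128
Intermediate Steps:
L(Q) = -156 (L(Q) = -2*78 = -156)
(L(-33) + 19610)*(-27080 + 29012) = (-156 + 19610)*(-27080 + 29012) = 19454*1932 = 37585128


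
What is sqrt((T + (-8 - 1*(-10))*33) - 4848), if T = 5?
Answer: I*sqrt(4777) ≈ 69.116*I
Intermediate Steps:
sqrt((T + (-8 - 1*(-10))*33) - 4848) = sqrt((5 + (-8 - 1*(-10))*33) - 4848) = sqrt((5 + (-8 + 10)*33) - 4848) = sqrt((5 + 2*33) - 4848) = sqrt((5 + 66) - 4848) = sqrt(71 - 4848) = sqrt(-4777) = I*sqrt(4777)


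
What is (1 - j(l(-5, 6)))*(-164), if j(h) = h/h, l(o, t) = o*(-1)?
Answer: 0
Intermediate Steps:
l(o, t) = -o
j(h) = 1
(1 - j(l(-5, 6)))*(-164) = (1 - 1*1)*(-164) = (1 - 1)*(-164) = 0*(-164) = 0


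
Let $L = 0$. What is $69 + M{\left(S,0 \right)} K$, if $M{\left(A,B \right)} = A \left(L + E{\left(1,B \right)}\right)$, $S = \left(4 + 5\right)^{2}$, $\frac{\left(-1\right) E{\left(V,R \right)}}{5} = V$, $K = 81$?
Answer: $-32736$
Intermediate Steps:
$E{\left(V,R \right)} = - 5 V$
$S = 81$ ($S = 9^{2} = 81$)
$M{\left(A,B \right)} = - 5 A$ ($M{\left(A,B \right)} = A \left(0 - 5\right) = A \left(-5\right) = - 5 A$)
$69 + M{\left(S,0 \right)} K = 69 + \left(-5\right) 81 \cdot 81 = 69 - 32805 = -32736$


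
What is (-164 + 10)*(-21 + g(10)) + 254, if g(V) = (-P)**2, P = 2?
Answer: 2872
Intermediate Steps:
g(V) = 4 (g(V) = (-1*2)**2 = (-2)**2 = 4)
(-164 + 10)*(-21 + g(10)) + 254 = (-164 + 10)*(-21 + 4) + 254 = -154*(-17) + 254 = 2618 + 254 = 2872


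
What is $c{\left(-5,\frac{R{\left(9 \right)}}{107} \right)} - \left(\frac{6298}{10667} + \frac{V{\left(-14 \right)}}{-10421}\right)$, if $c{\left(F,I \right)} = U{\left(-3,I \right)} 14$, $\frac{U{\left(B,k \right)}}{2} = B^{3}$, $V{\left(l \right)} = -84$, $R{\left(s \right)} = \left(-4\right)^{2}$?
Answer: $- \frac{84104097578}{111160807} \approx -756.6$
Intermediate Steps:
$R{\left(s \right)} = 16$
$U{\left(B,k \right)} = 2 B^{3}$
$c{\left(F,I \right)} = -756$ ($c{\left(F,I \right)} = 2 \left(-3\right)^{3} \cdot 14 = 2 \left(-27\right) 14 = \left(-54\right) 14 = -756$)
$c{\left(-5,\frac{R{\left(9 \right)}}{107} \right)} - \left(\frac{6298}{10667} + \frac{V{\left(-14 \right)}}{-10421}\right) = -756 - \left(\frac{6298}{10667} - \frac{84}{-10421}\right) = -756 - \left(6298 \cdot \frac{1}{10667} - - \frac{84}{10421}\right) = -756 - \left(\frac{6298}{10667} + \frac{84}{10421}\right) = -756 - \frac{66527486}{111160807} = - \frac{84104097578}{111160807}$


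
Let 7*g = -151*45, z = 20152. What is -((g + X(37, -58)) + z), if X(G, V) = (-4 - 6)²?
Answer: -134969/7 ≈ -19281.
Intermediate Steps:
X(G, V) = 100 (X(G, V) = (-10)² = 100)
g = -6795/7 (g = (-151*45)/7 = (⅐)*(-6795) = -6795/7 ≈ -970.71)
-((g + X(37, -58)) + z) = -((-6795/7 + 100) + 20152) = -(-6095/7 + 20152) = -1*134969/7 = -134969/7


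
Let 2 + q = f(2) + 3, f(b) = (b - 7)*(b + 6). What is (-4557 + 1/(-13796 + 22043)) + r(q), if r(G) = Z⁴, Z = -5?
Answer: -32427203/8247 ≈ -3932.0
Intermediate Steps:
f(b) = (-7 + b)*(6 + b)
q = -39 (q = -2 + ((-42 + 2² - 1*2) + 3) = -2 + ((-42 + 4 - 2) + 3) = -2 + (-40 + 3) = -2 - 37 = -39)
r(G) = 625 (r(G) = (-5)⁴ = 625)
(-4557 + 1/(-13796 + 22043)) + r(q) = (-4557 + 1/(-13796 + 22043)) + 625 = (-4557 + 1/8247) + 625 = -37581578/8247 + 625 = -32427203/8247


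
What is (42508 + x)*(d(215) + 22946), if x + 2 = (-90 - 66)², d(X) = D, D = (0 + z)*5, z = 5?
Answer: 1535427582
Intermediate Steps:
D = 25 (D = (0 + 5)*5 = 5*5 = 25)
d(X) = 25
x = 24334 (x = -2 + (-90 - 66)² = -2 + (-156)² = -2 + 24336 = 24334)
(42508 + x)*(d(215) + 22946) = (42508 + 24334)*(25 + 22946) = 66842*22971 = 1535427582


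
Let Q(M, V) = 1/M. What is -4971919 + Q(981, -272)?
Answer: -4877452538/981 ≈ -4.9719e+6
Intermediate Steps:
-4971919 + Q(981, -272) = -4971919 + 1/981 = -4877452538/981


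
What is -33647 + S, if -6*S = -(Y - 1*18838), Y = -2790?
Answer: -111755/3 ≈ -37252.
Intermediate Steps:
S = -10814/3 (S = -(-1)*(-2790 - 1*18838)/6 = -(-1)*(-2790 - 18838)/6 = -(-1)*(-21628)/6 = -⅙*21628 = -10814/3 ≈ -3604.7)
-33647 + S = -33647 - 10814/3 = -111755/3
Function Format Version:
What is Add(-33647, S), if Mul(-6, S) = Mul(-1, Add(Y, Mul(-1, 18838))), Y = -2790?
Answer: Rational(-111755, 3) ≈ -37252.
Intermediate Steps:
S = Rational(-10814, 3) (S = Mul(Rational(-1, 6), Mul(-1, Add(-2790, Mul(-1, 18838)))) = Mul(Rational(-1, 6), Mul(-1, Add(-2790, -18838))) = Mul(Rational(-1, 6), Mul(-1, -21628)) = Mul(Rational(-1, 6), 21628) = Rational(-10814, 3) ≈ -3604.7)
Add(-33647, S) = Add(-33647, Rational(-10814, 3)) = Rational(-111755, 3)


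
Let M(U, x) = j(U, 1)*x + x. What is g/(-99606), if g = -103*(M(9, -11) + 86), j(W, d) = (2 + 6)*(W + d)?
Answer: -82915/99606 ≈ -0.83243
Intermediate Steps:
j(W, d) = 8*W + 8*d (j(W, d) = 8*(W + d) = 8*W + 8*d)
M(U, x) = x + x*(8 + 8*U) (M(U, x) = (8*U + 8*1)*x + x = (8*U + 8)*x + x = (8 + 8*U)*x + x = x*(8 + 8*U) + x = x + x*(8 + 8*U))
g = 82915 (g = -103*(-11*(9 + 8*9) + 86) = -103*(-11*(9 + 72) + 86) = -103*(-11*81 + 86) = -103*(-891 + 86) = -103*(-805) = 82915)
g/(-99606) = 82915/(-99606) = 82915*(-1/99606) = -82915/99606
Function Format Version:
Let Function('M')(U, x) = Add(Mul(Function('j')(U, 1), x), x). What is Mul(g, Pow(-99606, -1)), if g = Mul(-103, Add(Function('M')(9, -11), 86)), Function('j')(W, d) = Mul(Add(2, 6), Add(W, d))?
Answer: Rational(-82915, 99606) ≈ -0.83243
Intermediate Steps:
Function('j')(W, d) = Add(Mul(8, W), Mul(8, d)) (Function('j')(W, d) = Mul(8, Add(W, d)) = Add(Mul(8, W), Mul(8, d)))
Function('M')(U, x) = Add(x, Mul(x, Add(8, Mul(8, U)))) (Function('M')(U, x) = Add(Mul(Add(Mul(8, U), Mul(8, 1)), x), x) = Add(Mul(Add(Mul(8, U), 8), x), x) = Add(Mul(Add(8, Mul(8, U)), x), x) = Add(Mul(x, Add(8, Mul(8, U))), x) = Add(x, Mul(x, Add(8, Mul(8, U)))))
g = 82915 (g = Mul(-103, Add(Mul(-11, Add(9, Mul(8, 9))), 86)) = Mul(-103, Add(Mul(-11, Add(9, 72)), 86)) = Mul(-103, Add(Mul(-11, 81), 86)) = Mul(-103, Add(-891, 86)) = Mul(-103, -805) = 82915)
Mul(g, Pow(-99606, -1)) = Mul(82915, Pow(-99606, -1)) = Mul(82915, Rational(-1, 99606)) = Rational(-82915, 99606)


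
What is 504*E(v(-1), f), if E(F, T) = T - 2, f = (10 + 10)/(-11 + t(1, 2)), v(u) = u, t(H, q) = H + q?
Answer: -2268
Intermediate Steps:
f = -5/2 (f = (10 + 10)/(-11 + (1 + 2)) = 20/(-11 + 3) = 20/(-8) = 20*(-⅛) = -5/2 ≈ -2.5000)
E(F, T) = -2 + T
504*E(v(-1), f) = 504*(-2 - 5/2) = 504*(-9/2) = -2268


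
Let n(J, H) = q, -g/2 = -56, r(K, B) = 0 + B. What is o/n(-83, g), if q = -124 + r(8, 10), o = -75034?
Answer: 37517/57 ≈ 658.19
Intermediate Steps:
r(K, B) = B
g = 112 (g = -2*(-56) = 112)
q = -114 (q = -124 + 10 = -114)
n(J, H) = -114
o/n(-83, g) = -75034/(-114) = -75034*(-1/114) = 37517/57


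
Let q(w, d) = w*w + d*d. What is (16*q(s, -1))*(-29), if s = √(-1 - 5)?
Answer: 2320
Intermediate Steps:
s = I*√6 (s = √(-6) = I*√6 ≈ 2.4495*I)
q(w, d) = d² + w² (q(w, d) = w² + d² = d² + w²)
(16*q(s, -1))*(-29) = (16*((-1)² + (I*√6)²))*(-29) = (16*(1 - 6))*(-29) = (16*(-5))*(-29) = -80*(-29) = 2320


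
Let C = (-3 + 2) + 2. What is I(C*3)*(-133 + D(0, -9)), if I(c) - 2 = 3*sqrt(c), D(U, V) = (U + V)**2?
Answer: -104 - 156*sqrt(3) ≈ -374.20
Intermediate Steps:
C = 1 (C = -1 + 2 = 1)
I(c) = 2 + 3*sqrt(c)
I(C*3)*(-133 + D(0, -9)) = (2 + 3*sqrt(1*3))*(-133 + (0 - 9)**2) = (2 + 3*sqrt(3))*(-133 + (-9)**2) = (2 + 3*sqrt(3))*(-133 + 81) = (2 + 3*sqrt(3))*(-52) = -104 - 156*sqrt(3)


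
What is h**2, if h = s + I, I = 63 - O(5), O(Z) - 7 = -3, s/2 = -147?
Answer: 55225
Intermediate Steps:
s = -294 (s = 2*(-147) = -294)
O(Z) = 4 (O(Z) = 7 - 3 = 4)
I = 59 (I = 63 - 1*4 = 63 - 4 = 59)
h = -235 (h = -294 + 59 = -235)
h**2 = (-235)**2 = 55225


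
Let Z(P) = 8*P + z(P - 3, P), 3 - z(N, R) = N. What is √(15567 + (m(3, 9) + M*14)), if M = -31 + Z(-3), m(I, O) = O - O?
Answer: √14923 ≈ 122.16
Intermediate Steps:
z(N, R) = 3 - N
Z(P) = 6 + 7*P (Z(P) = 8*P + (3 - (P - 3)) = 8*P + (3 - (-3 + P)) = 8*P + (3 + (3 - P)) = 8*P + (6 - P) = 6 + 7*P)
m(I, O) = 0
M = -46 (M = -31 + (6 + 7*(-3)) = -31 + (6 - 21) = -31 - 15 = -46)
√(15567 + (m(3, 9) + M*14)) = √(15567 + (0 - 46*14)) = √(15567 + (0 - 644)) = √(15567 - 644) = √14923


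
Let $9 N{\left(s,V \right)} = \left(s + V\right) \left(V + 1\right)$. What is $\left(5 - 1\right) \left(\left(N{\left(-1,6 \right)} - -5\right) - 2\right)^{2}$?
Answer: $\frac{15376}{81} \approx 189.83$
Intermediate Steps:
$N{\left(s,V \right)} = \frac{\left(1 + V\right) \left(V + s\right)}{9}$ ($N{\left(s,V \right)} = \frac{\left(s + V\right) \left(V + 1\right)}{9} = \frac{\left(V + s\right) \left(1 + V\right)}{9} = \frac{\left(1 + V\right) \left(V + s\right)}{9}$)
$\left(5 - 1\right) \left(\left(N{\left(-1,6 \right)} - -5\right) - 2\right)^{2} = \left(5 - 1\right) \left(\left(\left(\frac{1}{9} \cdot 6 + \frac{1}{9} \left(-1\right) + \frac{6^{2}}{9} + \frac{1}{9} \cdot 6 \left(-1\right)\right) - -5\right) - 2\right)^{2} = \left(5 - 1\right) \left(\left(\left(\frac{2}{3} - \frac{1}{9} + \frac{1}{9} \cdot 36 - \frac{2}{3}\right) + 5\right) - 2\right)^{2} = 4 \left(\left(\left(\frac{2}{3} - \frac{1}{9} + 4 - \frac{2}{3}\right) + 5\right) - 2\right)^{2} = 4 \left(\left(\frac{35}{9} + 5\right) - 2\right)^{2} = 4 \left(\frac{80}{9} - 2\right)^{2} = 4 \left(\frac{62}{9}\right)^{2} = 4 \cdot \frac{3844}{81} = \frac{15376}{81}$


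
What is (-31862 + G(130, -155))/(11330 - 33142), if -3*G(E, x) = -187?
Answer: 5021/3444 ≈ 1.4579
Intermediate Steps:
G(E, x) = 187/3 (G(E, x) = -⅓*(-187) = 187/3)
(-31862 + G(130, -155))/(11330 - 33142) = (-31862 + 187/3)/(11330 - 33142) = -95399/3/(-21812) = -95399/3*(-1/21812) = 5021/3444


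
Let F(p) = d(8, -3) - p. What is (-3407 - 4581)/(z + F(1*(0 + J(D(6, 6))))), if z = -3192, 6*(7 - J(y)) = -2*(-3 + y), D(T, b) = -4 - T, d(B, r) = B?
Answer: 5991/2390 ≈ 2.5067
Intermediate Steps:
J(y) = 6 + y/3 (J(y) = 7 - (-1)*(-3 + y)/3 = 7 - (6 - 2*y)/6 = 7 + (-1 + y/3) = 6 + y/3)
F(p) = 8 - p
(-3407 - 4581)/(z + F(1*(0 + J(D(6, 6))))) = (-3407 - 4581)/(-3192 + (8 - (0 + (6 + (-4 - 1*6)/3)))) = -7988/(-3192 + (8 - (0 + (6 + (-4 - 6)/3)))) = -7988/(-3192 + (8 - (0 + (6 + (1/3)*(-10))))) = -7988/(-3192 + (8 - (0 + (6 - 10/3)))) = -7988/(-3192 + (8 - (0 + 8/3))) = -7988/(-3192 + (8 - 8/3)) = -7988/(-3192 + 16/3) = -7988/(-9560/3) = -7988*(-3/9560) = 5991/2390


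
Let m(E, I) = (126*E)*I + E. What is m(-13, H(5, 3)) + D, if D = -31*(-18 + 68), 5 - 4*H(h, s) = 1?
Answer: -3201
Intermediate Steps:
H(h, s) = 1 (H(h, s) = 5/4 - ¼*1 = 5/4 - ¼ = 1)
m(E, I) = E + 126*E*I (m(E, I) = 126*E*I + E = E + 126*E*I)
D = -1550 (D = -31*50 = -1550)
m(-13, H(5, 3)) + D = -13*(1 + 126*1) - 1550 = -13*(1 + 126) - 1550 = -13*127 - 1550 = -1651 - 1550 = -3201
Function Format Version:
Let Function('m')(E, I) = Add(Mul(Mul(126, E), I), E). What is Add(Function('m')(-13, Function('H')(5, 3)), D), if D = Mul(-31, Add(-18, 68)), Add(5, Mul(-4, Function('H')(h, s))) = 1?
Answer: -3201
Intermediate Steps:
Function('H')(h, s) = 1 (Function('H')(h, s) = Add(Rational(5, 4), Mul(Rational(-1, 4), 1)) = Add(Rational(5, 4), Rational(-1, 4)) = 1)
Function('m')(E, I) = Add(E, Mul(126, E, I)) (Function('m')(E, I) = Add(Mul(126, E, I), E) = Add(E, Mul(126, E, I)))
D = -1550 (D = Mul(-31, 50) = -1550)
Add(Function('m')(-13, Function('H')(5, 3)), D) = Add(Mul(-13, Add(1, Mul(126, 1))), -1550) = Add(Mul(-13, Add(1, 126)), -1550) = Add(Mul(-13, 127), -1550) = Add(-1651, -1550) = -3201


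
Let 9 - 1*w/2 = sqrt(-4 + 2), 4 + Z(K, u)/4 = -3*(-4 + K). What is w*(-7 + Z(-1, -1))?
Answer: 666 - 74*I*sqrt(2) ≈ 666.0 - 104.65*I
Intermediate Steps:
Z(K, u) = 32 - 12*K (Z(K, u) = -16 + 4*(-3*(-4 + K)) = -16 + 4*(12 - 3*K) = -16 + (48 - 12*K) = 32 - 12*K)
w = 18 - 2*I*sqrt(2) (w = 18 - 2*sqrt(-4 + 2) = 18 - 2*I*sqrt(2) ≈ 18.0 - 2.8284*I)
w*(-7 + Z(-1, -1)) = (18 - 2*I*sqrt(2))*(-7 + (32 - 12*(-1))) = (18 - 2*I*sqrt(2))*(-7 + (32 + 12)) = (18 - 2*I*sqrt(2))*(-7 + 44) = (18 - 2*I*sqrt(2))*37 = 666 - 74*I*sqrt(2)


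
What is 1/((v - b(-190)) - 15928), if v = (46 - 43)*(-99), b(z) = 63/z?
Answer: -190/3082687 ≈ -6.1635e-5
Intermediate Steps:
v = -297 (v = 3*(-99) = -297)
1/((v - b(-190)) - 15928) = 1/((-297 - 63/(-190)) - 15928) = 1/((-297 - 63*(-1)/190) - 15928) = 1/((-297 - 1*(-63/190)) - 15928) = 1/((-297 + 63/190) - 15928) = 1/(-56367/190 - 15928) = 1/(-3082687/190) = -190/3082687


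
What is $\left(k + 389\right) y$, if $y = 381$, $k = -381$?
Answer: $3048$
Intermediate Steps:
$\left(k + 389\right) y = \left(-381 + 389\right) 381 = 8 \cdot 381 = 3048$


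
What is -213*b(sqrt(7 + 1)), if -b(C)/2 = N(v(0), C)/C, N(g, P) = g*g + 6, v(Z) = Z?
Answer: 639*sqrt(2) ≈ 903.68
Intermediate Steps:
N(g, P) = 6 + g**2 (N(g, P) = g**2 + 6 = 6 + g**2)
b(C) = -12/C (b(C) = -2*(6 + 0**2)/C = -2*(6 + 0)/C = -12/C)
-213*b(sqrt(7 + 1)) = -(-2556)/(sqrt(7 + 1)) = -(-2556)/(sqrt(8)) = -(-2556)/(2*sqrt(2)) = -(-2556)*sqrt(2)/4 = -(-639)*sqrt(2) = 639*sqrt(2)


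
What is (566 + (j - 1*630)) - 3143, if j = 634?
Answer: -2573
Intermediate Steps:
(566 + (j - 1*630)) - 3143 = (566 + (634 - 1*630)) - 3143 = (566 + (634 - 630)) - 3143 = (566 + 4) - 3143 = 570 - 3143 = -2573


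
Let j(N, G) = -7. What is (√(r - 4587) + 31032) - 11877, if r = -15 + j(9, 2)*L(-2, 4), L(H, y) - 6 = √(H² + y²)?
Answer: 19155 + √(-4644 - 14*√5) ≈ 19155.0 + 68.376*I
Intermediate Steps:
L(H, y) = 6 + √(H² + y²)
r = -57 - 14*√5 (r = -15 - 7*(6 + √((-2)² + 4²)) = -15 - 7*(6 + √(4 + 16)) = -15 - 7*(6 + √20) = -15 - 7*(6 + 2*√5) = -15 + (-42 - 14*√5) = -57 - 14*√5 ≈ -88.305)
(√(r - 4587) + 31032) - 11877 = (√((-57 - 14*√5) - 4587) + 31032) - 11877 = (√(-4644 - 14*√5) + 31032) - 11877 = (31032 + √(-4644 - 14*√5)) - 11877 = 19155 + √(-4644 - 14*√5)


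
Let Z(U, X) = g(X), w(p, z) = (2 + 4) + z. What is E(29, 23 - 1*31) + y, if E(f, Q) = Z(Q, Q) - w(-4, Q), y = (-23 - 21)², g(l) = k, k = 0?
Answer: 1938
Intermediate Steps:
g(l) = 0
w(p, z) = 6 + z
Z(U, X) = 0
y = 1936 (y = (-44)² = 1936)
E(f, Q) = -6 - Q (E(f, Q) = 0 - (6 + Q) = 0 + (-6 - Q) = -6 - Q)
E(29, 23 - 1*31) + y = (-6 - (23 - 1*31)) + 1936 = (-6 - (23 - 31)) + 1936 = (-6 - 1*(-8)) + 1936 = (-6 + 8) + 1936 = 2 + 1936 = 1938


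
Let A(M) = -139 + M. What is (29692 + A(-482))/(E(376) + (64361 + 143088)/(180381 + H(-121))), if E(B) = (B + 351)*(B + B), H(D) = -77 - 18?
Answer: 5241094306/98563284793 ≈ 0.053175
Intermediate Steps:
H(D) = -95
E(B) = 2*B*(351 + B) (E(B) = (351 + B)*(2*B) = 2*B*(351 + B))
(29692 + A(-482))/(E(376) + (64361 + 143088)/(180381 + H(-121))) = (29692 + (-139 - 482))/(2*376*(351 + 376) + (64361 + 143088)/(180381 - 95)) = (29692 - 621)/(2*376*727 + 207449/180286) = 29071/(546704 + 207449*(1/180286)) = 29071/(546704 + 207449/180286) = 29071/(98563284793/180286) = 29071*(180286/98563284793) = 5241094306/98563284793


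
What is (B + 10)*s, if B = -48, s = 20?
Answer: -760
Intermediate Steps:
(B + 10)*s = (-48 + 10)*20 = -38*20 = -760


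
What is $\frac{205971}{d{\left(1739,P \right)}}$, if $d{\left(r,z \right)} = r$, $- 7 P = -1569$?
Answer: $\frac{205971}{1739} \approx 118.44$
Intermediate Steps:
$P = \frac{1569}{7}$ ($P = \left(- \frac{1}{7}\right) \left(-1569\right) = \frac{1569}{7} \approx 224.14$)
$\frac{205971}{d{\left(1739,P \right)}} = \frac{205971}{1739}$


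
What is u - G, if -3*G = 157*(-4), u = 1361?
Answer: 3455/3 ≈ 1151.7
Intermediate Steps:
G = 628/3 (G = -157*(-4)/3 = -⅓*(-628) = 628/3 ≈ 209.33)
u - G = 1361 - 1*628/3 = 1361 - 628/3 = 3455/3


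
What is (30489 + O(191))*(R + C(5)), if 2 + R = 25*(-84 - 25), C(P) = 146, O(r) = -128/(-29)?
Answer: -78703501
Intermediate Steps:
O(r) = 128/29 (O(r) = -128*(-1/29) = 128/29)
R = -2727 (R = -2 + 25*(-84 - 25) = -2 + 25*(-109) = -2 - 2725 = -2727)
(30489 + O(191))*(R + C(5)) = (30489 + 128/29)*(-2727 + 146) = (884309/29)*(-2581) = -78703501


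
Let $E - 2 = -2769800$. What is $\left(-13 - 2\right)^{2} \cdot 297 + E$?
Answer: $-2702973$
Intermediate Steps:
$E = -2769798$ ($E = 2 - 2769800 = -2769798$)
$\left(-13 - 2\right)^{2} \cdot 297 + E = \left(-13 - 2\right)^{2} \cdot 297 - 2769798 = \left(-15\right)^{2} \cdot 297 - 2769798 = 225 \cdot 297 - 2769798 = 66825 - 2769798 = -2702973$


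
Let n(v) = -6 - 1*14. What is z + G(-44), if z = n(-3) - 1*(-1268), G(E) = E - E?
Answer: 1248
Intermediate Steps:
G(E) = 0
n(v) = -20 (n(v) = -6 - 14 = -20)
z = 1248 (z = -20 - 1*(-1268) = -20 + 1268 = 1248)
z + G(-44) = 1248 + 0 = 1248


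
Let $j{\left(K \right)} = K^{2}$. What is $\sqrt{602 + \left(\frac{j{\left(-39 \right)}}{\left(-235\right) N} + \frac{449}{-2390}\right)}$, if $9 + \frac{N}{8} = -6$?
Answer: $\frac{\sqrt{30377453863858}}{224660} \approx 24.533$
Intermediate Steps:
$N = -120$ ($N = -72 + 8 \left(-6\right) = -72 - 48 = -120$)
$\sqrt{602 + \left(\frac{j{\left(-39 \right)}}{\left(-235\right) N} + \frac{449}{-2390}\right)} = \sqrt{602 + \left(\frac{\left(-39\right)^{2}}{\left(-235\right) \left(-120\right)} + \frac{449}{-2390}\right)} = \sqrt{602 + \left(\frac{1521}{28200} + 449 \left(- \frac{1}{2390}\right)\right)} = \sqrt{602 + \left(1521 \cdot \frac{1}{28200} - \frac{449}{2390}\right)} = \sqrt{602 + \left(\frac{507}{9400} - \frac{449}{2390}\right)} = \sqrt{602 - \frac{300887}{2246600}} = \sqrt{\frac{1352152313}{2246600}} = \frac{\sqrt{30377453863858}}{224660}$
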